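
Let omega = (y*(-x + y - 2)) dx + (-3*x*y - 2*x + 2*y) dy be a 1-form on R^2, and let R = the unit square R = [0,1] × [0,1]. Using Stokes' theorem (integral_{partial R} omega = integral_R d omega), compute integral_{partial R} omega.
integral_(partial R) omega = -2

Stokes: integral_partial_R omega = integral_R d omega with d omega = (∂Q/∂x - ∂P/∂y) dx ∧ dy.
  ∂Q/∂x = -3*y - 2
  ∂P/∂y = -x + 2*y - 2
  integrand = ∂Q/∂x - ∂P/∂y = x - 5*y.
Integrating over R: integral_0^1 integral_0^1 (x - 5*y) dx dy = -2.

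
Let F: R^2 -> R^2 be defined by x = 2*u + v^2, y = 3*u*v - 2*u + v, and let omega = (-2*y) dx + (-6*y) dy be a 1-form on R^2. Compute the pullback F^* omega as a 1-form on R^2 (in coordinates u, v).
F^* omega = (-54*u*v^2 + 60*u*v - 16*u - 18*v^2 + 8*v) du + (-54*u^2*v + 36*u^2 - 12*u*v^2 - 28*u*v + 12*u - 4*v^2 - 6*v) dv

Using F^*(f dg) = (f ∘ F) d(g ∘ F), substitute each coordinate x_i by F_i(u, v) in f_i, and replace dx_i by d F_i = (∂F_i/∂u) du + (∂F_i/∂v) dv.
  For the x component: f_1(F) = -6*u*v + 4*u - 2*v; d F_1 = (2) du + (2*v) dv
  For the y component: f_2(F) = -18*u*v + 12*u - 6*v; d F_2 = (3*v - 2) du + (3*u + 1) dv
Combining and collecting du, dv coefficients:
  coeff of du: -54*u*v^2 + 60*u*v - 16*u - 18*v^2 + 8*v
  coeff of dv: -54*u^2*v + 36*u^2 - 12*u*v^2 - 28*u*v + 12*u - 4*v^2 - 6*v
F^* omega = (-54*u*v^2 + 60*u*v - 16*u - 18*v^2 + 8*v) du + (-54*u^2*v + 36*u^2 - 12*u*v^2 - 28*u*v + 12*u - 4*v^2 - 6*v) dv.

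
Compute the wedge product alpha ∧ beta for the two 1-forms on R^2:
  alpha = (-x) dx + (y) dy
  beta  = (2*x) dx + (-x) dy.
alpha ∧ beta = (x*(x - 2*y)) dx ∧ dy

Distribute the wedge, using dx_i ∧ dx_j = -dx_j ∧ dx_i and dx_i ∧ dx_i = 0. For each pair (i, j) with i < j, the coefficient of dx_i ∧ dx_j in alpha ∧ beta is (alpha_i * beta_j - alpha_j * beta_i). Collecting: alpha ∧ beta = (x*(x - 2*y)) dx ∧ dy.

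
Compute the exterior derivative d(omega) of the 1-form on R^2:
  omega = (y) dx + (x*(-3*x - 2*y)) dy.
d(omega) = (-6*x - 2*y - 1) dx ∧ dy

For a 1-form omega = sum_i f_i dx_i, the exterior derivative is
  d(omega) = sum_{i < j} (∂f_j/∂x_i - ∂f_i/∂x_j) dx_i ∧ dx_j.
  coefficient of dx ∧ dy: ∂f_2/∂x - ∂f_1/∂y = ∂(x*(-3*x - 2*y))/∂x - ∂(y)/∂y = -6*x - 2*y - 1
Assembling: d(omega) = (-6*x - 2*y - 1) dx ∧ dy.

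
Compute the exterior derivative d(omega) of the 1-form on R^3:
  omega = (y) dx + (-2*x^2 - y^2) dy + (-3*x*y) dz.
d(omega) = (-4*x - 1) dx ∧ dy + (-3*y) dx ∧ dz + (-3*x) dy ∧ dz

For a 1-form omega = sum_i f_i dx_i, the exterior derivative is
  d(omega) = sum_{i < j} (∂f_j/∂x_i - ∂f_i/∂x_j) dx_i ∧ dx_j.
  coefficient of dx ∧ dy: ∂f_2/∂x - ∂f_1/∂y = ∂(-2*x^2 - y^2)/∂x - ∂(y)/∂y = -4*x - 1
  coefficient of dx ∧ dz: ∂f_3/∂x - ∂f_1/∂z = ∂(-3*x*y)/∂x - ∂(y)/∂z = -3*y
  coefficient of dy ∧ dz: ∂f_3/∂y - ∂f_2/∂z = ∂(-3*x*y)/∂y - ∂(-2*x^2 - y^2)/∂z = -3*x
Assembling: d(omega) = (-4*x - 1) dx ∧ dy + (-3*y) dx ∧ dz + (-3*x) dy ∧ dz.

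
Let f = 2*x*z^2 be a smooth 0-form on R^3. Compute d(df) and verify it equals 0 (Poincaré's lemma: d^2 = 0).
d(df) = 0

Step 1: df = sum_i (∂f/∂x_i) dx_i = (2*z^2) dx + (0) dy + (4*x*z) dz.
Step 2: Apply d again. Using the 1-form formula, the coefficient of dx ∧ dy in d(df) is ∂^2 f/∂x ∂y - ∂^2 f/∂y ∂x = (0) - (0) = 0 (equality of mixed partials for smooth f).
Similarly for dx ∧ dz and dy ∧ dz — all coefficients vanish. So d(df) = 0.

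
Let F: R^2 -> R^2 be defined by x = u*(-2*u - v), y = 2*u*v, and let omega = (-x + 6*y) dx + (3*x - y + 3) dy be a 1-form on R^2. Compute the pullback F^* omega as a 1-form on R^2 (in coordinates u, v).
F^* omega = (-8*u^3 - 66*u^2*v - 23*u*v^2 + 6*v) du + (u*(-14*u^2 - 23*u*v + 6)) dv

Using F^*(f dg) = (f ∘ F) d(g ∘ F), substitute each coordinate x_i by F_i(u, v) in f_i, and replace dx_i by d F_i = (∂F_i/∂u) du + (∂F_i/∂v) dv.
  For the x component: f_1(F) = u*(2*u + 13*v); d F_1 = (-4*u - v) du + (-u) dv
  For the y component: f_2(F) = -6*u^2 - 5*u*v + 3; d F_2 = (2*v) du + (2*u) dv
Combining and collecting du, dv coefficients:
  coeff of du: -8*u^3 - 66*u^2*v - 23*u*v^2 + 6*v
  coeff of dv: u*(-14*u^2 - 23*u*v + 6)
F^* omega = (-8*u^3 - 66*u^2*v - 23*u*v^2 + 6*v) du + (u*(-14*u^2 - 23*u*v + 6)) dv.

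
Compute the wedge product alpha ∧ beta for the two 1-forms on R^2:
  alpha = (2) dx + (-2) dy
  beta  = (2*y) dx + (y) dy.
alpha ∧ beta = (6*y) dx ∧ dy

Distribute the wedge, using dx_i ∧ dx_j = -dx_j ∧ dx_i and dx_i ∧ dx_i = 0. For each pair (i, j) with i < j, the coefficient of dx_i ∧ dx_j in alpha ∧ beta is (alpha_i * beta_j - alpha_j * beta_i). Collecting: alpha ∧ beta = (6*y) dx ∧ dy.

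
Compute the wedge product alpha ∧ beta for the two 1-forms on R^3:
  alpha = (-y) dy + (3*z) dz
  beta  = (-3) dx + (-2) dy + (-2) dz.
alpha ∧ beta = (-3*y) dx ∧ dy + (2*y + 6*z) dy ∧ dz + (9*z) dx ∧ dz

Distribute the wedge, using dx_i ∧ dx_j = -dx_j ∧ dx_i and dx_i ∧ dx_i = 0. For each pair (i, j) with i < j, the coefficient of dx_i ∧ dx_j in alpha ∧ beta is (alpha_i * beta_j - alpha_j * beta_i). Collecting: alpha ∧ beta = (-3*y) dx ∧ dy + (2*y + 6*z) dy ∧ dz + (9*z) dx ∧ dz.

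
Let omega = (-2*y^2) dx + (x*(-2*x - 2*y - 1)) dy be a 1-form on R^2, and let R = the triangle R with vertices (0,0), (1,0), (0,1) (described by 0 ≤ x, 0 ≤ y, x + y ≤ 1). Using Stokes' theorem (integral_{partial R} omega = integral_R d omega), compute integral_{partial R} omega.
integral_(partial R) omega = -5/6

Stokes: integral_partial_R omega = integral_R d omega with d omega = (∂Q/∂x - ∂P/∂y) dx ∧ dy.
  ∂Q/∂x = -4*x - 2*y - 1
  ∂P/∂y = -4*y
  integrand = ∂Q/∂x - ∂P/∂y = -4*x + 2*y - 1.
Integrating over R: integral_0^1 integral_0^{1-x} (-4*x + 2*y - 1) dy dx = -5/6.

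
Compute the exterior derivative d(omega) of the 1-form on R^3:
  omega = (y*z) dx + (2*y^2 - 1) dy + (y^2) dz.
d(omega) = (-z) dx ∧ dy + (-y) dx ∧ dz + (2*y) dy ∧ dz

For a 1-form omega = sum_i f_i dx_i, the exterior derivative is
  d(omega) = sum_{i < j} (∂f_j/∂x_i - ∂f_i/∂x_j) dx_i ∧ dx_j.
  coefficient of dx ∧ dy: ∂f_2/∂x - ∂f_1/∂y = ∂(2*y^2 - 1)/∂x - ∂(y*z)/∂y = -z
  coefficient of dx ∧ dz: ∂f_3/∂x - ∂f_1/∂z = ∂(y^2)/∂x - ∂(y*z)/∂z = -y
  coefficient of dy ∧ dz: ∂f_3/∂y - ∂f_2/∂z = ∂(y^2)/∂y - ∂(2*y^2 - 1)/∂z = 2*y
Assembling: d(omega) = (-z) dx ∧ dy + (-y) dx ∧ dz + (2*y) dy ∧ dz.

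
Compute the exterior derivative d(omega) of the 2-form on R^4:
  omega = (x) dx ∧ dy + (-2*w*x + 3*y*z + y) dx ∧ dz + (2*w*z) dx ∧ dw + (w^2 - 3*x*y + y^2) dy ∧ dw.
d(omega) = (-3*z - 1) dx ∧ dy ∧ dz + (-2*w - 2*x) dx ∧ dz ∧ dw + (-3*y) dx ∧ dy ∧ dw

For a 2-form omega = sum_{i<j} g_{ij} dx_i ∧ dx_j, the exterior derivative is
  d(omega) = sum_{i<j} d(g_{ij}) ∧ dx_i ∧ dx_j = sum_{i<j, k} (∂g_{ij}/∂x_k) dx_k ∧ dx_i ∧ dx_j.
Expand each term, using dx_k ∧ dx_i ∧ dx_j = sgn(permutation) dx_{(a)} ∧ dx_{(b)} ∧ dx_{(c)} with (a < b < c) sorted:
  d(-2*w*x + 3*y*z + y) includes (∂/∂y)(-2*w*x + 3*y*z + y) dy = (3*z + 1) dy, which multiplied by dx ∧ dz gives (-3*z - 1) dx ∧ dy ∧ dz
  d(-2*w*x + 3*y*z + y) includes (∂/∂w)(-2*w*x + 3*y*z + y) dw = (-2*x) dw, which multiplied by dx ∧ dz gives (-2*x) dx ∧ dz ∧ dw
  d(2*w*z) includes (∂/∂z)(2*w*z) dz = (2*w) dz, which multiplied by dx ∧ dw gives (-2*w) dx ∧ dz ∧ dw
  d(w^2 - 3*x*y + y^2) includes (∂/∂x)(w^2 - 3*x*y + y^2) dx = (-3*y) dx, which multiplied by dy ∧ dw gives (-3*y) dx ∧ dy ∧ dw
Collecting like 3-forms: d(omega) = (-3*z - 1) dx ∧ dy ∧ dz + (-2*w - 2*x) dx ∧ dz ∧ dw + (-3*y) dx ∧ dy ∧ dw.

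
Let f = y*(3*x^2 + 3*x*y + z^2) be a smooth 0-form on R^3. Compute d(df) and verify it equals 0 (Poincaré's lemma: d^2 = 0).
d(df) = 0

Step 1: df = sum_i (∂f/∂x_i) dx_i = (3*y*(2*x + y)) dx + (3*x^2 + 6*x*y + z^2) dy + (2*y*z) dz.
Step 2: Apply d again. Using the 1-form formula, the coefficient of dx ∧ dy in d(df) is ∂^2 f/∂x ∂y - ∂^2 f/∂y ∂x = (6*x + 6*y) - (6*x + 6*y) = 0 (equality of mixed partials for smooth f).
Similarly for dx ∧ dz and dy ∧ dz — all coefficients vanish. So d(df) = 0.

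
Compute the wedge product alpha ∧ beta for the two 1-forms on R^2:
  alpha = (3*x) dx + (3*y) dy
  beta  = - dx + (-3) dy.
alpha ∧ beta = (-9*x + 3*y) dx ∧ dy

Distribute the wedge, using dx_i ∧ dx_j = -dx_j ∧ dx_i and dx_i ∧ dx_i = 0. For each pair (i, j) with i < j, the coefficient of dx_i ∧ dx_j in alpha ∧ beta is (alpha_i * beta_j - alpha_j * beta_i). Collecting: alpha ∧ beta = (-9*x + 3*y) dx ∧ dy.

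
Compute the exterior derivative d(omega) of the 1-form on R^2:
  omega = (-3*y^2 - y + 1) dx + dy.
d(omega) = (6*y + 1) dx ∧ dy

For a 1-form omega = sum_i f_i dx_i, the exterior derivative is
  d(omega) = sum_{i < j} (∂f_j/∂x_i - ∂f_i/∂x_j) dx_i ∧ dx_j.
  coefficient of dx ∧ dy: ∂f_2/∂x - ∂f_1/∂y = ∂(1)/∂x - ∂(-3*y^2 - y + 1)/∂y = 6*y + 1
Assembling: d(omega) = (6*y + 1) dx ∧ dy.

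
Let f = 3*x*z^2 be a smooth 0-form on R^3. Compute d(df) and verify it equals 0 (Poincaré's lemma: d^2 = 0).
d(df) = 0

Step 1: df = sum_i (∂f/∂x_i) dx_i = (3*z^2) dx + (0) dy + (6*x*z) dz.
Step 2: Apply d again. Using the 1-form formula, the coefficient of dx ∧ dy in d(df) is ∂^2 f/∂x ∂y - ∂^2 f/∂y ∂x = (0) - (0) = 0 (equality of mixed partials for smooth f).
Similarly for dx ∧ dz and dy ∧ dz — all coefficients vanish. So d(df) = 0.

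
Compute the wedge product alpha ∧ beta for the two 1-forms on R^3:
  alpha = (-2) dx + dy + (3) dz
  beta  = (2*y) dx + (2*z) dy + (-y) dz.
alpha ∧ beta = (-2*y - 4*z) dx ∧ dy + (-4*y) dx ∧ dz + (-y - 6*z) dy ∧ dz

Distribute the wedge, using dx_i ∧ dx_j = -dx_j ∧ dx_i and dx_i ∧ dx_i = 0. For each pair (i, j) with i < j, the coefficient of dx_i ∧ dx_j in alpha ∧ beta is (alpha_i * beta_j - alpha_j * beta_i). Collecting: alpha ∧ beta = (-2*y - 4*z) dx ∧ dy + (-4*y) dx ∧ dz + (-y - 6*z) dy ∧ dz.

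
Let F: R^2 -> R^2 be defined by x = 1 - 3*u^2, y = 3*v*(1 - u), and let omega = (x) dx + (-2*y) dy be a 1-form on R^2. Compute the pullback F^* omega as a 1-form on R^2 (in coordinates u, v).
F^* omega = (18*u^3 - 18*u*v^2 - 6*u + 18*v^2) du + (18*v*(-u^2 + 2*u - 1)) dv

Using F^*(f dg) = (f ∘ F) d(g ∘ F), substitute each coordinate x_i by F_i(u, v) in f_i, and replace dx_i by d F_i = (∂F_i/∂u) du + (∂F_i/∂v) dv.
  For the x component: f_1(F) = 1 - 3*u^2; d F_1 = (-6*u) du + (0) dv
  For the y component: f_2(F) = 6*v*(u - 1); d F_2 = (-3*v) du + (3 - 3*u) dv
Combining and collecting du, dv coefficients:
  coeff of du: 18*u^3 - 18*u*v^2 - 6*u + 18*v^2
  coeff of dv: 18*v*(-u^2 + 2*u - 1)
F^* omega = (18*u^3 - 18*u*v^2 - 6*u + 18*v^2) du + (18*v*(-u^2 + 2*u - 1)) dv.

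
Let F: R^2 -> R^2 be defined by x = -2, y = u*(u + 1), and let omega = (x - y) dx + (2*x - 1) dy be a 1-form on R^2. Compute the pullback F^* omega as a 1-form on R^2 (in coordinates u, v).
F^* omega = (-10*u - 5) du

Using F^*(f dg) = (f ∘ F) d(g ∘ F), substitute each coordinate x_i by F_i(u, v) in f_i, and replace dx_i by d F_i = (∂F_i/∂u) du + (∂F_i/∂v) dv.
  For the x component: f_1(F) = -u^2 - u - 2; d F_1 = (0) du + (0) dv
  For the y component: f_2(F) = -5; d F_2 = (2*u + 1) du + (0) dv
Combining and collecting du, dv coefficients:
  coeff of du: -10*u - 5
  coeff of dv: 0
F^* omega = (-10*u - 5) du.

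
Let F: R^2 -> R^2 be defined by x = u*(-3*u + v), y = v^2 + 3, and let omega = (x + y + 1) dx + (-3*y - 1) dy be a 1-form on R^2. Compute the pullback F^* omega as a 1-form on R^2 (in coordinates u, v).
F^* omega = (18*u^3 - 9*u^2*v - 5*u*v^2 - 24*u + v^3 + 4*v) du + (-3*u^3 + u^2*v + u*v^2 + 4*u - 6*v^3 - 20*v) dv

Using F^*(f dg) = (f ∘ F) d(g ∘ F), substitute each coordinate x_i by F_i(u, v) in f_i, and replace dx_i by d F_i = (∂F_i/∂u) du + (∂F_i/∂v) dv.
  For the x component: f_1(F) = -3*u^2 + u*v + v^2 + 4; d F_1 = (-6*u + v) du + (u) dv
  For the y component: f_2(F) = -3*v^2 - 10; d F_2 = (0) du + (2*v) dv
Combining and collecting du, dv coefficients:
  coeff of du: 18*u^3 - 9*u^2*v - 5*u*v^2 - 24*u + v^3 + 4*v
  coeff of dv: -3*u^3 + u^2*v + u*v^2 + 4*u - 6*v^3 - 20*v
F^* omega = (18*u^3 - 9*u^2*v - 5*u*v^2 - 24*u + v^3 + 4*v) du + (-3*u^3 + u^2*v + u*v^2 + 4*u - 6*v^3 - 20*v) dv.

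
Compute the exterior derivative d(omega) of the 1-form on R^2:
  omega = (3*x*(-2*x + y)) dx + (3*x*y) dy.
d(omega) = (-3*x + 3*y) dx ∧ dy

For a 1-form omega = sum_i f_i dx_i, the exterior derivative is
  d(omega) = sum_{i < j} (∂f_j/∂x_i - ∂f_i/∂x_j) dx_i ∧ dx_j.
  coefficient of dx ∧ dy: ∂f_2/∂x - ∂f_1/∂y = ∂(3*x*y)/∂x - ∂(3*x*(-2*x + y))/∂y = -3*x + 3*y
Assembling: d(omega) = (-3*x + 3*y) dx ∧ dy.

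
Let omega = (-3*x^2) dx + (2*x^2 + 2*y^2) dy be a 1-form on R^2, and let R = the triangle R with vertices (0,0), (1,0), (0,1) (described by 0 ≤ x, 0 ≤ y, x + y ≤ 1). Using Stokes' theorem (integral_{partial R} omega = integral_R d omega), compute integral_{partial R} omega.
integral_(partial R) omega = 2/3

Stokes: integral_partial_R omega = integral_R d omega with d omega = (∂Q/∂x - ∂P/∂y) dx ∧ dy.
  ∂Q/∂x = 4*x
  ∂P/∂y = 0
  integrand = ∂Q/∂x - ∂P/∂y = 4*x.
Integrating over R: integral_0^1 integral_0^{1-x} (4*x) dy dx = 2/3.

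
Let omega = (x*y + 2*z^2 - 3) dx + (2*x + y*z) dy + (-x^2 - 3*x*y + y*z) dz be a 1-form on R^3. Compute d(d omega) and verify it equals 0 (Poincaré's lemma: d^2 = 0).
d(d omega) = 0

Step 1: d omega = sum_{i<j} (∂f_j/∂x_i - ∂f_i/∂x_j) dx_i ∧ dx_j:
  coeff of dx ∧ dy: 2 - x
  coeff of dx ∧ dz: -2*x - 3*y - 4*z
  coeff of dy ∧ dz: -3*x - y + z
Step 2: Apply d again to each 2-form coefficient. The only possible 3-form in R^3 is dx ∧ dy ∧ dz, with coefficient
  ∂(coeff of dy∧dz)/∂x - ∂(coeff of dx∧dz)/∂y + ∂(coeff of dx∧dy)/∂z
  = ∂/∂x (-3*x - y + z) - ∂/∂y (-2*x - 3*y - 4*z) + ∂/∂z (2 - x).
Each of these terms simplifies to sums of mixed partials that cancel in pairs. The result is 0 (by equality of mixed partials for smooth functions — Schwarz / Clairaut).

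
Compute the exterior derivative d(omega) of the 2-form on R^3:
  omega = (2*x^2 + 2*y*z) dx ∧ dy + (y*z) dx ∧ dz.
d(omega) = (2*y - z) dx ∧ dy ∧ dz

For a 2-form omega = sum_{i<j} g_{ij} dx_i ∧ dx_j, the exterior derivative is
  d(omega) = sum_{i<j} d(g_{ij}) ∧ dx_i ∧ dx_j = sum_{i<j, k} (∂g_{ij}/∂x_k) dx_k ∧ dx_i ∧ dx_j.
Expand each term, using dx_k ∧ dx_i ∧ dx_j = sgn(permutation) dx_{(a)} ∧ dx_{(b)} ∧ dx_{(c)} with (a < b < c) sorted:
  d(2*x^2 + 2*y*z) includes (∂/∂z)(2*x^2 + 2*y*z) dz = (2*y) dz, which multiplied by dx ∧ dy gives (2*y) dx ∧ dy ∧ dz
  d(y*z) includes (∂/∂y)(y*z) dy = (z) dy, which multiplied by dx ∧ dz gives (-z) dx ∧ dy ∧ dz
Collecting like 3-forms: d(omega) = (2*y - z) dx ∧ dy ∧ dz.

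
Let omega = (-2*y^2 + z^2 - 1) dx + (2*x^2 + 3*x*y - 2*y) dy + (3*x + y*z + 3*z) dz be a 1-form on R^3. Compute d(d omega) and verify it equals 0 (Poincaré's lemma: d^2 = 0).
d(d omega) = 0

Step 1: d omega = sum_{i<j} (∂f_j/∂x_i - ∂f_i/∂x_j) dx_i ∧ dx_j:
  coeff of dx ∧ dy: 4*x + 7*y
  coeff of dx ∧ dz: 3 - 2*z
  coeff of dy ∧ dz: z
Step 2: Apply d again to each 2-form coefficient. The only possible 3-form in R^3 is dx ∧ dy ∧ dz, with coefficient
  ∂(coeff of dy∧dz)/∂x - ∂(coeff of dx∧dz)/∂y + ∂(coeff of dx∧dy)/∂z
  = ∂/∂x (z) - ∂/∂y (3 - 2*z) + ∂/∂z (4*x + 7*y).
Each of these terms simplifies to sums of mixed partials that cancel in pairs. The result is 0 (by equality of mixed partials for smooth functions — Schwarz / Clairaut).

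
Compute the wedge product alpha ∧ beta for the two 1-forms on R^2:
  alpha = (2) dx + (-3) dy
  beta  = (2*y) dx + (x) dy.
alpha ∧ beta = (2*x + 6*y) dx ∧ dy

Distribute the wedge, using dx_i ∧ dx_j = -dx_j ∧ dx_i and dx_i ∧ dx_i = 0. For each pair (i, j) with i < j, the coefficient of dx_i ∧ dx_j in alpha ∧ beta is (alpha_i * beta_j - alpha_j * beta_i). Collecting: alpha ∧ beta = (2*x + 6*y) dx ∧ dy.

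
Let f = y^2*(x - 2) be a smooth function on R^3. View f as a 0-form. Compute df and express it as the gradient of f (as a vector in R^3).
df = (y^2) dx + (2*y*(x - 2)) dy + (0) dz; grad f = (y^2, 2*y*(x - 2), 0)

For a 0-form f, d f = (∂f/∂x) dx + (∂f/∂y) dy + (∂f/∂z) dz. The components of the vector representation are exactly the entries of grad f in Cartesian coordinates:
  ∂f/∂x = y^2
  ∂f/∂y = 2*y*(x - 2)
  ∂f/∂z = 0.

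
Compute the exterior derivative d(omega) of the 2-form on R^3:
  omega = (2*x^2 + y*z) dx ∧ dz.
d(omega) = (-z) dx ∧ dy ∧ dz

For a 2-form omega = sum_{i<j} g_{ij} dx_i ∧ dx_j, the exterior derivative is
  d(omega) = sum_{i<j} d(g_{ij}) ∧ dx_i ∧ dx_j = sum_{i<j, k} (∂g_{ij}/∂x_k) dx_k ∧ dx_i ∧ dx_j.
Expand each term, using dx_k ∧ dx_i ∧ dx_j = sgn(permutation) dx_{(a)} ∧ dx_{(b)} ∧ dx_{(c)} with (a < b < c) sorted:
  d(2*x^2 + y*z) includes (∂/∂y)(2*x^2 + y*z) dy = (z) dy, which multiplied by dx ∧ dz gives (-z) dx ∧ dy ∧ dz
Collecting like 3-forms: d(omega) = (-z) dx ∧ dy ∧ dz.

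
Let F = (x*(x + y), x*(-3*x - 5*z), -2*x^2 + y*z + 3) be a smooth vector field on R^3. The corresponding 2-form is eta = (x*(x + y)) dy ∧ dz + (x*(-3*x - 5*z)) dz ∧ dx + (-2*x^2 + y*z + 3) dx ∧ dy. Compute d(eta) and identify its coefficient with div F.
d(eta) = (2*x + 2*y) dx ∧ dy ∧ dz; div F = 2*x + 2*y

For a 2-form in R^3 of the form above, applying d gives a 3-form with coefficient ∂P/∂x + ∂Q/∂y + ∂R/∂z:
  ∂P/∂x = 2*x + y
  ∂Q/∂y = 0
  ∂R/∂z = y
Sum = 2*x + 2*y, which is exactly div F.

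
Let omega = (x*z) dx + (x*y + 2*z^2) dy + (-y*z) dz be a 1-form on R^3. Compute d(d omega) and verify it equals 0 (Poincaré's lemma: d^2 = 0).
d(d omega) = 0

Step 1: d omega = sum_{i<j} (∂f_j/∂x_i - ∂f_i/∂x_j) dx_i ∧ dx_j:
  coeff of dx ∧ dy: y
  coeff of dx ∧ dz: -x
  coeff of dy ∧ dz: -5*z
Step 2: Apply d again to each 2-form coefficient. The only possible 3-form in R^3 is dx ∧ dy ∧ dz, with coefficient
  ∂(coeff of dy∧dz)/∂x - ∂(coeff of dx∧dz)/∂y + ∂(coeff of dx∧dy)/∂z
  = ∂/∂x (-5*z) - ∂/∂y (-x) + ∂/∂z (y).
Each of these terms simplifies to sums of mixed partials that cancel in pairs. The result is 0 (by equality of mixed partials for smooth functions — Schwarz / Clairaut).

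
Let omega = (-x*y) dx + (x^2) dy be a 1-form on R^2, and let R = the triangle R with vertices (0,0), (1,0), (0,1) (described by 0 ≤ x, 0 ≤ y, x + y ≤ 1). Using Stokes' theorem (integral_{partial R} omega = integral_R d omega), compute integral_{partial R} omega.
integral_(partial R) omega = 1/2

Stokes: integral_partial_R omega = integral_R d omega with d omega = (∂Q/∂x - ∂P/∂y) dx ∧ dy.
  ∂Q/∂x = 2*x
  ∂P/∂y = -x
  integrand = ∂Q/∂x - ∂P/∂y = 3*x.
Integrating over R: integral_0^1 integral_0^{1-x} (3*x) dy dx = 1/2.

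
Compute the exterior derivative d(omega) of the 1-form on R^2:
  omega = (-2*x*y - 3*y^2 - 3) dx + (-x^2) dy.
d(omega) = (6*y) dx ∧ dy

For a 1-form omega = sum_i f_i dx_i, the exterior derivative is
  d(omega) = sum_{i < j} (∂f_j/∂x_i - ∂f_i/∂x_j) dx_i ∧ dx_j.
  coefficient of dx ∧ dy: ∂f_2/∂x - ∂f_1/∂y = ∂(-x^2)/∂x - ∂(-2*x*y - 3*y^2 - 3)/∂y = 6*y
Assembling: d(omega) = (6*y) dx ∧ dy.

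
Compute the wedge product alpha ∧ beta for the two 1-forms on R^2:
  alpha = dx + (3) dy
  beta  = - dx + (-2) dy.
alpha ∧ beta = (1) dx ∧ dy

Distribute the wedge, using dx_i ∧ dx_j = -dx_j ∧ dx_i and dx_i ∧ dx_i = 0. For each pair (i, j) with i < j, the coefficient of dx_i ∧ dx_j in alpha ∧ beta is (alpha_i * beta_j - alpha_j * beta_i). Collecting: alpha ∧ beta = (1) dx ∧ dy.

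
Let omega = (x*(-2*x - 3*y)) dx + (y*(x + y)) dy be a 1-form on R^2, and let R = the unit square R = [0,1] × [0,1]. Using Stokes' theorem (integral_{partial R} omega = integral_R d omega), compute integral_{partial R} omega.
integral_(partial R) omega = 2

Stokes: integral_partial_R omega = integral_R d omega with d omega = (∂Q/∂x - ∂P/∂y) dx ∧ dy.
  ∂Q/∂x = y
  ∂P/∂y = -3*x
  integrand = ∂Q/∂x - ∂P/∂y = 3*x + y.
Integrating over R: integral_0^1 integral_0^1 (3*x + y) dx dy = 2.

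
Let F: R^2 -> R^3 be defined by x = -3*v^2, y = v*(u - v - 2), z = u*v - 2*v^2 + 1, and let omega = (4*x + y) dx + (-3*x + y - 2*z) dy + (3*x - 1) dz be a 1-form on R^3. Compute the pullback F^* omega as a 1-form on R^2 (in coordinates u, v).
F^* omega = (v*(-u*v + 3*v^2 - 2*v - 3)) du + (-u^2*v - u*v^2 - 3*u + 90*v^3 - 8*v^2 + 12*v + 4) dv

Using F^*(f dg) = (f ∘ F) d(g ∘ F), substitute each coordinate x_i by F_i(u, v) in f_i, and replace dx_i by d F_i = (∂F_i/∂u) du + (∂F_i/∂v) dv.
  For the x component: f_1(F) = v*(u - 13*v - 2); d F_1 = (0) du + (-6*v) dv
  For the y component: f_2(F) = -u*v + 12*v^2 - 2*v - 2; d F_2 = (v) du + (u - 2*v - 2) dv
  For the z component: f_3(F) = -9*v^2 - 1; d F_3 = (v) du + (u - 4*v) dv
Combining and collecting du, dv coefficients:
  coeff of du: v*(-u*v + 3*v^2 - 2*v - 3)
  coeff of dv: -u^2*v - u*v^2 - 3*u + 90*v^3 - 8*v^2 + 12*v + 4
F^* omega = (v*(-u*v + 3*v^2 - 2*v - 3)) du + (-u^2*v - u*v^2 - 3*u + 90*v^3 - 8*v^2 + 12*v + 4) dv.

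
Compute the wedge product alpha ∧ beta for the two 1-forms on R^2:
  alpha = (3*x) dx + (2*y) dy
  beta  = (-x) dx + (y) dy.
alpha ∧ beta = (5*x*y) dx ∧ dy

Distribute the wedge, using dx_i ∧ dx_j = -dx_j ∧ dx_i and dx_i ∧ dx_i = 0. For each pair (i, j) with i < j, the coefficient of dx_i ∧ dx_j in alpha ∧ beta is (alpha_i * beta_j - alpha_j * beta_i). Collecting: alpha ∧ beta = (5*x*y) dx ∧ dy.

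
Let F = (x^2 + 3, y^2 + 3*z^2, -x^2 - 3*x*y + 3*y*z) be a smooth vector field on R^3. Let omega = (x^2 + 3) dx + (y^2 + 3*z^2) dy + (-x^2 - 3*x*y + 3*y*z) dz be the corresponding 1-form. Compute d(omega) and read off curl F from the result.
d(omega) = (-3*x - 3*z) dy ∧ dz + (2*x + 3*y) dz ∧ dx + (0) dx ∧ dy; curl F = (-3*x - 3*z, 2*x + 3*y, 0)

d omega = sum_{i<j} (∂f_j/∂x_i - ∂f_i/∂x_j) dx_i ∧ dx_j. Under the identification (dy ∧ dz, dz ∧ dx, dx ∧ dy) ↔ (e_x, e_y, e_z), the coefficients are exactly the components of curl F. Compute:
  ∂R/∂y - ∂Q/∂z = (-3*x + 3*z) - (6*z) = -3*x - 3*z
  ∂P/∂z - ∂R/∂x = (0) - (-2*x - 3*y) = 2*x + 3*y
  ∂Q/∂x - ∂P/∂y = (0) - (0) = 0.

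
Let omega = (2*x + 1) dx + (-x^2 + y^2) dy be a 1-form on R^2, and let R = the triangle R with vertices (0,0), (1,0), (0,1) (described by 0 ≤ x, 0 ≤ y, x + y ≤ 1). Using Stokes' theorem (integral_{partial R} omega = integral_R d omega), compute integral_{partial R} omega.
integral_(partial R) omega = -1/3

Stokes: integral_partial_R omega = integral_R d omega with d omega = (∂Q/∂x - ∂P/∂y) dx ∧ dy.
  ∂Q/∂x = -2*x
  ∂P/∂y = 0
  integrand = ∂Q/∂x - ∂P/∂y = -2*x.
Integrating over R: integral_0^1 integral_0^{1-x} (-2*x) dy dx = -1/3.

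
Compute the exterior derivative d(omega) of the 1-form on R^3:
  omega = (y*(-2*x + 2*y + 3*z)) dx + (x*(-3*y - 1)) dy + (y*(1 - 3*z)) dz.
d(omega) = (2*x - 7*y - 3*z - 1) dx ∧ dy + (-3*y) dx ∧ dz + (1 - 3*z) dy ∧ dz

For a 1-form omega = sum_i f_i dx_i, the exterior derivative is
  d(omega) = sum_{i < j} (∂f_j/∂x_i - ∂f_i/∂x_j) dx_i ∧ dx_j.
  coefficient of dx ∧ dy: ∂f_2/∂x - ∂f_1/∂y = ∂(x*(-3*y - 1))/∂x - ∂(y*(-2*x + 2*y + 3*z))/∂y = 2*x - 7*y - 3*z - 1
  coefficient of dx ∧ dz: ∂f_3/∂x - ∂f_1/∂z = ∂(y*(1 - 3*z))/∂x - ∂(y*(-2*x + 2*y + 3*z))/∂z = -3*y
  coefficient of dy ∧ dz: ∂f_3/∂y - ∂f_2/∂z = ∂(y*(1 - 3*z))/∂y - ∂(x*(-3*y - 1))/∂z = 1 - 3*z
Assembling: d(omega) = (2*x - 7*y - 3*z - 1) dx ∧ dy + (-3*y) dx ∧ dz + (1 - 3*z) dy ∧ dz.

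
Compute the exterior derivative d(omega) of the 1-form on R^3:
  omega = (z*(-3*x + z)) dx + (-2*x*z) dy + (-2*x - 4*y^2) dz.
d(omega) = (-2*z) dx ∧ dy + (3*x - 2*z - 2) dx ∧ dz + (2*x - 8*y) dy ∧ dz

For a 1-form omega = sum_i f_i dx_i, the exterior derivative is
  d(omega) = sum_{i < j} (∂f_j/∂x_i - ∂f_i/∂x_j) dx_i ∧ dx_j.
  coefficient of dx ∧ dy: ∂f_2/∂x - ∂f_1/∂y = ∂(-2*x*z)/∂x - ∂(z*(-3*x + z))/∂y = -2*z
  coefficient of dx ∧ dz: ∂f_3/∂x - ∂f_1/∂z = ∂(-2*x - 4*y^2)/∂x - ∂(z*(-3*x + z))/∂z = 3*x - 2*z - 2
  coefficient of dy ∧ dz: ∂f_3/∂y - ∂f_2/∂z = ∂(-2*x - 4*y^2)/∂y - ∂(-2*x*z)/∂z = 2*x - 8*y
Assembling: d(omega) = (-2*z) dx ∧ dy + (3*x - 2*z - 2) dx ∧ dz + (2*x - 8*y) dy ∧ dz.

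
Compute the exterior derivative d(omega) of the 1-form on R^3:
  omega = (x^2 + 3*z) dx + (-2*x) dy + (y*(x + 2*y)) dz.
d(omega) = (-2) dx ∧ dy + (y - 3) dx ∧ dz + (x + 4*y) dy ∧ dz

For a 1-form omega = sum_i f_i dx_i, the exterior derivative is
  d(omega) = sum_{i < j} (∂f_j/∂x_i - ∂f_i/∂x_j) dx_i ∧ dx_j.
  coefficient of dx ∧ dy: ∂f_2/∂x - ∂f_1/∂y = ∂(-2*x)/∂x - ∂(x^2 + 3*z)/∂y = -2
  coefficient of dx ∧ dz: ∂f_3/∂x - ∂f_1/∂z = ∂(y*(x + 2*y))/∂x - ∂(x^2 + 3*z)/∂z = y - 3
  coefficient of dy ∧ dz: ∂f_3/∂y - ∂f_2/∂z = ∂(y*(x + 2*y))/∂y - ∂(-2*x)/∂z = x + 4*y
Assembling: d(omega) = (-2) dx ∧ dy + (y - 3) dx ∧ dz + (x + 4*y) dy ∧ dz.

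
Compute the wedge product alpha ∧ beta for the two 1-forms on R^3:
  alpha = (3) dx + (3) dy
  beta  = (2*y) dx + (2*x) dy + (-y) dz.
alpha ∧ beta = (6*x - 6*y) dx ∧ dy + (-3*y) dx ∧ dz + (-3*y) dy ∧ dz

Distribute the wedge, using dx_i ∧ dx_j = -dx_j ∧ dx_i and dx_i ∧ dx_i = 0. For each pair (i, j) with i < j, the coefficient of dx_i ∧ dx_j in alpha ∧ beta is (alpha_i * beta_j - alpha_j * beta_i). Collecting: alpha ∧ beta = (6*x - 6*y) dx ∧ dy + (-3*y) dx ∧ dz + (-3*y) dy ∧ dz.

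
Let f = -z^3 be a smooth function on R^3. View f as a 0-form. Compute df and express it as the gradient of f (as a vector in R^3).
df = (0) dx + (0) dy + (-3*z^2) dz; grad f = (0, 0, -3*z^2)

For a 0-form f, d f = (∂f/∂x) dx + (∂f/∂y) dy + (∂f/∂z) dz. The components of the vector representation are exactly the entries of grad f in Cartesian coordinates:
  ∂f/∂x = 0
  ∂f/∂y = 0
  ∂f/∂z = -3*z^2.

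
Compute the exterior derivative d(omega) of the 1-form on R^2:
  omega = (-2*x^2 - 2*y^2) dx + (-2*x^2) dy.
d(omega) = (-4*x + 4*y) dx ∧ dy

For a 1-form omega = sum_i f_i dx_i, the exterior derivative is
  d(omega) = sum_{i < j} (∂f_j/∂x_i - ∂f_i/∂x_j) dx_i ∧ dx_j.
  coefficient of dx ∧ dy: ∂f_2/∂x - ∂f_1/∂y = ∂(-2*x^2)/∂x - ∂(-2*x^2 - 2*y^2)/∂y = -4*x + 4*y
Assembling: d(omega) = (-4*x + 4*y) dx ∧ dy.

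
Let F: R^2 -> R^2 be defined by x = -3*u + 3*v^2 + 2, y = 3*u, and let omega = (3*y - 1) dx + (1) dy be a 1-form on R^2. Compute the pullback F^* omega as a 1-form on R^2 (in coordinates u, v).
F^* omega = (6 - 27*u) du + (6*v*(9*u - 1)) dv

Using F^*(f dg) = (f ∘ F) d(g ∘ F), substitute each coordinate x_i by F_i(u, v) in f_i, and replace dx_i by d F_i = (∂F_i/∂u) du + (∂F_i/∂v) dv.
  For the x component: f_1(F) = 9*u - 1; d F_1 = (-3) du + (6*v) dv
  For the y component: f_2(F) = 1; d F_2 = (3) du + (0) dv
Combining and collecting du, dv coefficients:
  coeff of du: 6 - 27*u
  coeff of dv: 6*v*(9*u - 1)
F^* omega = (6 - 27*u) du + (6*v*(9*u - 1)) dv.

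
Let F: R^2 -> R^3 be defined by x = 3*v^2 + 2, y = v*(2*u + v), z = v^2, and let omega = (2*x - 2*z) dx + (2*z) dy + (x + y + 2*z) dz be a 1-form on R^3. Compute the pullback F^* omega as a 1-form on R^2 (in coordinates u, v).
F^* omega = (4*v^3) du + (4*v*(2*u*v + 10*v^2 + 7)) dv

Using F^*(f dg) = (f ∘ F) d(g ∘ F), substitute each coordinate x_i by F_i(u, v) in f_i, and replace dx_i by d F_i = (∂F_i/∂u) du + (∂F_i/∂v) dv.
  For the x component: f_1(F) = 4*v^2 + 4; d F_1 = (0) du + (6*v) dv
  For the y component: f_2(F) = 2*v^2; d F_2 = (2*v) du + (2*u + 2*v) dv
  For the z component: f_3(F) = 2*u*v + 6*v^2 + 2; d F_3 = (0) du + (2*v) dv
Combining and collecting du, dv coefficients:
  coeff of du: 4*v^3
  coeff of dv: 4*v*(2*u*v + 10*v^2 + 7)
F^* omega = (4*v^3) du + (4*v*(2*u*v + 10*v^2 + 7)) dv.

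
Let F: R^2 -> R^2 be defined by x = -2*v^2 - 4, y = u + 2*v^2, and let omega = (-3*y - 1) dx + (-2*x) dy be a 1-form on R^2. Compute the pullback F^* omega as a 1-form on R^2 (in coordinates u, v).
F^* omega = (4*v^2 + 8) du + (4*v*(3*u + 10*v^2 + 9)) dv

Using F^*(f dg) = (f ∘ F) d(g ∘ F), substitute each coordinate x_i by F_i(u, v) in f_i, and replace dx_i by d F_i = (∂F_i/∂u) du + (∂F_i/∂v) dv.
  For the x component: f_1(F) = -3*u - 6*v^2 - 1; d F_1 = (0) du + (-4*v) dv
  For the y component: f_2(F) = 4*v^2 + 8; d F_2 = (1) du + (4*v) dv
Combining and collecting du, dv coefficients:
  coeff of du: 4*v^2 + 8
  coeff of dv: 4*v*(3*u + 10*v^2 + 9)
F^* omega = (4*v^2 + 8) du + (4*v*(3*u + 10*v^2 + 9)) dv.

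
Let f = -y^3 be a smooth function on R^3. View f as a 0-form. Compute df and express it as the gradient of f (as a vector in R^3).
df = (0) dx + (-3*y^2) dy + (0) dz; grad f = (0, -3*y^2, 0)

For a 0-form f, d f = (∂f/∂x) dx + (∂f/∂y) dy + (∂f/∂z) dz. The components of the vector representation are exactly the entries of grad f in Cartesian coordinates:
  ∂f/∂x = 0
  ∂f/∂y = -3*y^2
  ∂f/∂z = 0.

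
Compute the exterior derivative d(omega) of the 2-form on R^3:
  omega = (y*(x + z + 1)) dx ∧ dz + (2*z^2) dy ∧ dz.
d(omega) = (-x - z - 1) dx ∧ dy ∧ dz

For a 2-form omega = sum_{i<j} g_{ij} dx_i ∧ dx_j, the exterior derivative is
  d(omega) = sum_{i<j} d(g_{ij}) ∧ dx_i ∧ dx_j = sum_{i<j, k} (∂g_{ij}/∂x_k) dx_k ∧ dx_i ∧ dx_j.
Expand each term, using dx_k ∧ dx_i ∧ dx_j = sgn(permutation) dx_{(a)} ∧ dx_{(b)} ∧ dx_{(c)} with (a < b < c) sorted:
  d(y*(x + z + 1)) includes (∂/∂y)(y*(x + z + 1)) dy = (x + z + 1) dy, which multiplied by dx ∧ dz gives (-x - z - 1) dx ∧ dy ∧ dz
Collecting like 3-forms: d(omega) = (-x - z - 1) dx ∧ dy ∧ dz.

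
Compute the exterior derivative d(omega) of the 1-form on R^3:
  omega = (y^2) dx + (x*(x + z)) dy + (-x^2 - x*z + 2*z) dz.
d(omega) = (2*x - 2*y + z) dx ∧ dy + (-2*x - z) dx ∧ dz + (-x) dy ∧ dz

For a 1-form omega = sum_i f_i dx_i, the exterior derivative is
  d(omega) = sum_{i < j} (∂f_j/∂x_i - ∂f_i/∂x_j) dx_i ∧ dx_j.
  coefficient of dx ∧ dy: ∂f_2/∂x - ∂f_1/∂y = ∂(x*(x + z))/∂x - ∂(y^2)/∂y = 2*x - 2*y + z
  coefficient of dx ∧ dz: ∂f_3/∂x - ∂f_1/∂z = ∂(-x^2 - x*z + 2*z)/∂x - ∂(y^2)/∂z = -2*x - z
  coefficient of dy ∧ dz: ∂f_3/∂y - ∂f_2/∂z = ∂(-x^2 - x*z + 2*z)/∂y - ∂(x*(x + z))/∂z = -x
Assembling: d(omega) = (2*x - 2*y + z) dx ∧ dy + (-2*x - z) dx ∧ dz + (-x) dy ∧ dz.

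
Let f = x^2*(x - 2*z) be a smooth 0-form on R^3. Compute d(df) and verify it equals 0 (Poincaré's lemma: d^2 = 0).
d(df) = 0

Step 1: df = sum_i (∂f/∂x_i) dx_i = (x*(3*x - 4*z)) dx + (0) dy + (-2*x^2) dz.
Step 2: Apply d again. Using the 1-form formula, the coefficient of dx ∧ dy in d(df) is ∂^2 f/∂x ∂y - ∂^2 f/∂y ∂x = (0) - (0) = 0 (equality of mixed partials for smooth f).
Similarly for dx ∧ dz and dy ∧ dz — all coefficients vanish. So d(df) = 0.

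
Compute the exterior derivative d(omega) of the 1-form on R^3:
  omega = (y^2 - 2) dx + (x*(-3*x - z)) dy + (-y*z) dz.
d(omega) = (-6*x - 2*y - z) dx ∧ dy + (x - z) dy ∧ dz

For a 1-form omega = sum_i f_i dx_i, the exterior derivative is
  d(omega) = sum_{i < j} (∂f_j/∂x_i - ∂f_i/∂x_j) dx_i ∧ dx_j.
  coefficient of dx ∧ dy: ∂f_2/∂x - ∂f_1/∂y = ∂(x*(-3*x - z))/∂x - ∂(y^2 - 2)/∂y = -6*x - 2*y - z
  coefficient of dy ∧ dz: ∂f_3/∂y - ∂f_2/∂z = ∂(-y*z)/∂y - ∂(x*(-3*x - z))/∂z = x - z
Assembling: d(omega) = (-6*x - 2*y - z) dx ∧ dy + (x - z) dy ∧ dz.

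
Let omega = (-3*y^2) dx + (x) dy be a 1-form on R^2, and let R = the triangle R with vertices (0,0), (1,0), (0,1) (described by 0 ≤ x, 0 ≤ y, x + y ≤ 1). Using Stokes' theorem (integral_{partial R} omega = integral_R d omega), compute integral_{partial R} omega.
integral_(partial R) omega = 3/2

Stokes: integral_partial_R omega = integral_R d omega with d omega = (∂Q/∂x - ∂P/∂y) dx ∧ dy.
  ∂Q/∂x = 1
  ∂P/∂y = -6*y
  integrand = ∂Q/∂x - ∂P/∂y = 6*y + 1.
Integrating over R: integral_0^1 integral_0^{1-x} (6*y + 1) dy dx = 3/2.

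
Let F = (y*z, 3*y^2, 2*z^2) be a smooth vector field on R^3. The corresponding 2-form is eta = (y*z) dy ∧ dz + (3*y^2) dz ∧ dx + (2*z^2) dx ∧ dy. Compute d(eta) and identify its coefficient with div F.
d(eta) = (6*y + 4*z) dx ∧ dy ∧ dz; div F = 6*y + 4*z

For a 2-form in R^3 of the form above, applying d gives a 3-form with coefficient ∂P/∂x + ∂Q/∂y + ∂R/∂z:
  ∂P/∂x = 0
  ∂Q/∂y = 6*y
  ∂R/∂z = 4*z
Sum = 6*y + 4*z, which is exactly div F.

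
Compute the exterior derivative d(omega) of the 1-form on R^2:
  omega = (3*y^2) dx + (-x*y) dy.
d(omega) = (-7*y) dx ∧ dy

For a 1-form omega = sum_i f_i dx_i, the exterior derivative is
  d(omega) = sum_{i < j} (∂f_j/∂x_i - ∂f_i/∂x_j) dx_i ∧ dx_j.
  coefficient of dx ∧ dy: ∂f_2/∂x - ∂f_1/∂y = ∂(-x*y)/∂x - ∂(3*y^2)/∂y = -7*y
Assembling: d(omega) = (-7*y) dx ∧ dy.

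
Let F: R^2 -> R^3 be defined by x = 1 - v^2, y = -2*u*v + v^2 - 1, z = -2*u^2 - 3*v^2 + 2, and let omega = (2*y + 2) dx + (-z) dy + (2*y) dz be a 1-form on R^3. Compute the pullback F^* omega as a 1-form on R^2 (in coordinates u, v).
F^* omega = (12*u^2*v - 8*u*v^2 + 8*u - 6*v^3 + 4*v) du + (-4*u^3 + 4*u^2*v + 26*u*v^2 + 4*u - 10*v^3 + 8*v) dv

Using F^*(f dg) = (f ∘ F) d(g ∘ F), substitute each coordinate x_i by F_i(u, v) in f_i, and replace dx_i by d F_i = (∂F_i/∂u) du + (∂F_i/∂v) dv.
  For the x component: f_1(F) = 2*v*(-2*u + v); d F_1 = (0) du + (-2*v) dv
  For the y component: f_2(F) = 2*u^2 + 3*v^2 - 2; d F_2 = (-2*v) du + (-2*u + 2*v) dv
  For the z component: f_3(F) = -4*u*v + 2*v^2 - 2; d F_3 = (-4*u) du + (-6*v) dv
Combining and collecting du, dv coefficients:
  coeff of du: 12*u^2*v - 8*u*v^2 + 8*u - 6*v^3 + 4*v
  coeff of dv: -4*u^3 + 4*u^2*v + 26*u*v^2 + 4*u - 10*v^3 + 8*v
F^* omega = (12*u^2*v - 8*u*v^2 + 8*u - 6*v^3 + 4*v) du + (-4*u^3 + 4*u^2*v + 26*u*v^2 + 4*u - 10*v^3 + 8*v) dv.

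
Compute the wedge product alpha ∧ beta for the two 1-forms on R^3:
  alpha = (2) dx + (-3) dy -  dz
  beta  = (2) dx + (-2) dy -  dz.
alpha ∧ beta = (2) dx ∧ dy + (1) dy ∧ dz

Distribute the wedge, using dx_i ∧ dx_j = -dx_j ∧ dx_i and dx_i ∧ dx_i = 0. For each pair (i, j) with i < j, the coefficient of dx_i ∧ dx_j in alpha ∧ beta is (alpha_i * beta_j - alpha_j * beta_i). Collecting: alpha ∧ beta = (2) dx ∧ dy + (1) dy ∧ dz.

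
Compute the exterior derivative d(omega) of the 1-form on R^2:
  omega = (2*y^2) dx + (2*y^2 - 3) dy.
d(omega) = (-4*y) dx ∧ dy

For a 1-form omega = sum_i f_i dx_i, the exterior derivative is
  d(omega) = sum_{i < j} (∂f_j/∂x_i - ∂f_i/∂x_j) dx_i ∧ dx_j.
  coefficient of dx ∧ dy: ∂f_2/∂x - ∂f_1/∂y = ∂(2*y^2 - 3)/∂x - ∂(2*y^2)/∂y = -4*y
Assembling: d(omega) = (-4*y) dx ∧ dy.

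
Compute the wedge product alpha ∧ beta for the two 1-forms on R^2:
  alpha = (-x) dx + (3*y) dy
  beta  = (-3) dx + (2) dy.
alpha ∧ beta = (-2*x + 9*y) dx ∧ dy

Distribute the wedge, using dx_i ∧ dx_j = -dx_j ∧ dx_i and dx_i ∧ dx_i = 0. For each pair (i, j) with i < j, the coefficient of dx_i ∧ dx_j in alpha ∧ beta is (alpha_i * beta_j - alpha_j * beta_i). Collecting: alpha ∧ beta = (-2*x + 9*y) dx ∧ dy.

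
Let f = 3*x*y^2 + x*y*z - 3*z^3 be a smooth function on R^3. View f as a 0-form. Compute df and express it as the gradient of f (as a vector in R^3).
df = (y*(3*y + z)) dx + (x*(6*y + z)) dy + (x*y - 9*z^2) dz; grad f = (y*(3*y + z), x*(6*y + z), x*y - 9*z^2)

For a 0-form f, d f = (∂f/∂x) dx + (∂f/∂y) dy + (∂f/∂z) dz. The components of the vector representation are exactly the entries of grad f in Cartesian coordinates:
  ∂f/∂x = y*(3*y + z)
  ∂f/∂y = x*(6*y + z)
  ∂f/∂z = x*y - 9*z^2.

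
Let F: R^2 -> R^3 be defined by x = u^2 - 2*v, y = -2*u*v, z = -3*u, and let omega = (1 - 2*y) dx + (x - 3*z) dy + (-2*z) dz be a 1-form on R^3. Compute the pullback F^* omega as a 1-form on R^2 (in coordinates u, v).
F^* omega = (6*u^2*v - 18*u*v - 16*u + 4*v^2) du + (-2*u^3 - 18*u^2 - 4*u*v - 2) dv

Using F^*(f dg) = (f ∘ F) d(g ∘ F), substitute each coordinate x_i by F_i(u, v) in f_i, and replace dx_i by d F_i = (∂F_i/∂u) du + (∂F_i/∂v) dv.
  For the x component: f_1(F) = 4*u*v + 1; d F_1 = (2*u) du + (-2) dv
  For the y component: f_2(F) = u^2 + 9*u - 2*v; d F_2 = (-2*v) du + (-2*u) dv
  For the z component: f_3(F) = 6*u; d F_3 = (-3) du + (0) dv
Combining and collecting du, dv coefficients:
  coeff of du: 6*u^2*v - 18*u*v - 16*u + 4*v^2
  coeff of dv: -2*u^3 - 18*u^2 - 4*u*v - 2
F^* omega = (6*u^2*v - 18*u*v - 16*u + 4*v^2) du + (-2*u^3 - 18*u^2 - 4*u*v - 2) dv.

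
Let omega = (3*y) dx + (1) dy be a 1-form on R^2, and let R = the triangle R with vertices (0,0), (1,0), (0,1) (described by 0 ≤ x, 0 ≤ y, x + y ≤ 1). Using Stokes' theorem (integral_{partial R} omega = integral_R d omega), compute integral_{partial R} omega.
integral_(partial R) omega = -3/2

Stokes: integral_partial_R omega = integral_R d omega with d omega = (∂Q/∂x - ∂P/∂y) dx ∧ dy.
  ∂Q/∂x = 0
  ∂P/∂y = 3
  integrand = ∂Q/∂x - ∂P/∂y = -3.
Integrating over R: integral_0^1 integral_0^{1-x} (-3) dy dx = -3/2.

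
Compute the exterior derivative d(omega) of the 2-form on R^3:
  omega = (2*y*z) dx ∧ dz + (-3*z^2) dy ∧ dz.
d(omega) = (-2*z) dx ∧ dy ∧ dz

For a 2-form omega = sum_{i<j} g_{ij} dx_i ∧ dx_j, the exterior derivative is
  d(omega) = sum_{i<j} d(g_{ij}) ∧ dx_i ∧ dx_j = sum_{i<j, k} (∂g_{ij}/∂x_k) dx_k ∧ dx_i ∧ dx_j.
Expand each term, using dx_k ∧ dx_i ∧ dx_j = sgn(permutation) dx_{(a)} ∧ dx_{(b)} ∧ dx_{(c)} with (a < b < c) sorted:
  d(2*y*z) includes (∂/∂y)(2*y*z) dy = (2*z) dy, which multiplied by dx ∧ dz gives (-2*z) dx ∧ dy ∧ dz
Collecting like 3-forms: d(omega) = (-2*z) dx ∧ dy ∧ dz.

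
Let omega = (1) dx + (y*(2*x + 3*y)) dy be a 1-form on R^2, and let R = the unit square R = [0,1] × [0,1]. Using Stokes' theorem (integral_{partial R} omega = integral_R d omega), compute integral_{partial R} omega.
integral_(partial R) omega = 1

Stokes: integral_partial_R omega = integral_R d omega with d omega = (∂Q/∂x - ∂P/∂y) dx ∧ dy.
  ∂Q/∂x = 2*y
  ∂P/∂y = 0
  integrand = ∂Q/∂x - ∂P/∂y = 2*y.
Integrating over R: integral_0^1 integral_0^1 (2*y) dx dy = 1.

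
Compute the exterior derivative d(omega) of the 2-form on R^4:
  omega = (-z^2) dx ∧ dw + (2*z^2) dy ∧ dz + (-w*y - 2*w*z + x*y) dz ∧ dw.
d(omega) = (y + 2*z) dx ∧ dz ∧ dw + (-w + x) dy ∧ dz ∧ dw

For a 2-form omega = sum_{i<j} g_{ij} dx_i ∧ dx_j, the exterior derivative is
  d(omega) = sum_{i<j} d(g_{ij}) ∧ dx_i ∧ dx_j = sum_{i<j, k} (∂g_{ij}/∂x_k) dx_k ∧ dx_i ∧ dx_j.
Expand each term, using dx_k ∧ dx_i ∧ dx_j = sgn(permutation) dx_{(a)} ∧ dx_{(b)} ∧ dx_{(c)} with (a < b < c) sorted:
  d(-z^2) includes (∂/∂z)(-z^2) dz = (-2*z) dz, which multiplied by dx ∧ dw gives (2*z) dx ∧ dz ∧ dw
  d(-w*y - 2*w*z + x*y) includes (∂/∂x)(-w*y - 2*w*z + x*y) dx = (y) dx, which multiplied by dz ∧ dw gives (y) dx ∧ dz ∧ dw
  d(-w*y - 2*w*z + x*y) includes (∂/∂y)(-w*y - 2*w*z + x*y) dy = (-w + x) dy, which multiplied by dz ∧ dw gives (-w + x) dy ∧ dz ∧ dw
Collecting like 3-forms: d(omega) = (y + 2*z) dx ∧ dz ∧ dw + (-w + x) dy ∧ dz ∧ dw.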